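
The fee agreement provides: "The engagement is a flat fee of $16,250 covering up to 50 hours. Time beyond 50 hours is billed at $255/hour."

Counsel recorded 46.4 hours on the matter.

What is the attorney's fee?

$16,250.00

46.4 hours is within the 50-hour scope; only the flat fee applies.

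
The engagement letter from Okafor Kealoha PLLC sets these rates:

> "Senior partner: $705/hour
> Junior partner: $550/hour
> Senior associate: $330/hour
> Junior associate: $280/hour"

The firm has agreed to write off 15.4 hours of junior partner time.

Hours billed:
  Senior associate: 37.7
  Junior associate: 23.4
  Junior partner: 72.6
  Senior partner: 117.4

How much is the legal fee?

Senior partner: 117.4 × $705 = $82,767.00
Junior partner: 72.6 × $550 = $39,930.00
Senior associate: 37.7 × $330 = $12,441.00
Junior associate: 23.4 × $280 = $6,552.00
Subtotal: $141,690.00
Write-off: 15.4 × $550 = $8,470.00
Total: $141,690.00 − $8,470.00 = $133,220.00

$133,220.00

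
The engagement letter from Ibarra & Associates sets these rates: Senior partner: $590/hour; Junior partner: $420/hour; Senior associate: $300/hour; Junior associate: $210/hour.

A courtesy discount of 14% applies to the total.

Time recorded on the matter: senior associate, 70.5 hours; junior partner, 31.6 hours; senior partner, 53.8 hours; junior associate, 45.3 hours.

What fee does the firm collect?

Senior partner: 53.8 × $590 = $31,742.00
Junior partner: 31.6 × $420 = $13,272.00
Senior associate: 70.5 × $300 = $21,150.00
Junior associate: 45.3 × $210 = $9,513.00
Subtotal: $75,677.00
Less 14% discount: −$10,594.78
Total: $75,677.00 − $10,594.78 = $65,082.22

$65,082.22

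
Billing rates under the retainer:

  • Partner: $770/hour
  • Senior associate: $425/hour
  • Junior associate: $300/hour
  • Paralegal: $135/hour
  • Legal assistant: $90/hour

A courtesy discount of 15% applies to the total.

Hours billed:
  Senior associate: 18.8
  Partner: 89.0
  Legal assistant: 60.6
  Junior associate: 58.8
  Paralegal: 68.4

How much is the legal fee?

Partner: 89.0 × $770 = $68,530.00
Senior associate: 18.8 × $425 = $7,990.00
Junior associate: 58.8 × $300 = $17,640.00
Paralegal: 68.4 × $135 = $9,234.00
Legal assistant: 60.6 × $90 = $5,454.00
Subtotal: $108,848.00
Less 15% discount: −$16,327.20
Total: $108,848.00 − $16,327.20 = $92,520.80

$92,520.80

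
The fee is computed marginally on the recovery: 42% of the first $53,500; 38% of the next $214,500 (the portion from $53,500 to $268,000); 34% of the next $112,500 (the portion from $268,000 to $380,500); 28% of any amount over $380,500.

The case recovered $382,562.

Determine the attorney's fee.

$142,807.36

First $53,500 at 42% = $22,470.00
Next $214,500 at 38% = $81,510.00
Next $112,500 at 34% = $38,250.00
Remaining $2,062 at 28% = $577.36
Fee: $22,470.00 + $81,510.00 + $38,250.00 + $577.36 = $142,807.36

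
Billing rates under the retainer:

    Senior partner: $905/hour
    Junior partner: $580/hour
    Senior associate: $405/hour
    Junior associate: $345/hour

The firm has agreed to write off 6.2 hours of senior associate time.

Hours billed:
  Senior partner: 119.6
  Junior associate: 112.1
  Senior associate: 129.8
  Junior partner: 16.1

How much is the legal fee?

$206,308.50

Senior partner: 119.6 × $905 = $108,238.00
Junior partner: 16.1 × $580 = $9,338.00
Senior associate: 129.8 × $405 = $52,569.00
Junior associate: 112.1 × $345 = $38,674.50
Subtotal: $208,819.50
Write-off: 6.2 × $405 = $2,511.00
Total: $208,819.50 − $2,511.00 = $206,308.50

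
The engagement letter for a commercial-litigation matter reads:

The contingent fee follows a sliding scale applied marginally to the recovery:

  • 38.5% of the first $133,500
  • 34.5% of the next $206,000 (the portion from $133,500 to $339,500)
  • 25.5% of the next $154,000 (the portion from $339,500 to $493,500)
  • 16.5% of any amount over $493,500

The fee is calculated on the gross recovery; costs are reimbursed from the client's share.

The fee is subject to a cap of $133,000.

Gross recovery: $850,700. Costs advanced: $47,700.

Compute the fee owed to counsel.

Fee base is the gross recovery, $850,700; costs are reimbursed separately.
First $133,500 at 38.5% = $51,397.50
Next $206,000 at 34.5% = $71,070.00
Next $154,000 at 25.5% = $39,270.00
Remaining $357,200 at 16.5% = $58,938.00
Fee: $51,397.50 + $71,070.00 + $39,270.00 + $58,938.00 = $220,675.50
$220,675.50 exceeds the $133,000 cap, so the fee is capped at $133,000.00.

$133,000.00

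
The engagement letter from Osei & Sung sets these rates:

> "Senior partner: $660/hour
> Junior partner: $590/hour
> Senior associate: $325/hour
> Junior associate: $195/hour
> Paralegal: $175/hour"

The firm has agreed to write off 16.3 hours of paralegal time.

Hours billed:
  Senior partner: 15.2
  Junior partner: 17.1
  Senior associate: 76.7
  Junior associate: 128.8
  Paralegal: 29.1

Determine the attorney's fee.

$72,404.50

Senior partner: 15.2 × $660 = $10,032.00
Junior partner: 17.1 × $590 = $10,089.00
Senior associate: 76.7 × $325 = $24,927.50
Junior associate: 128.8 × $195 = $25,116.00
Paralegal: 29.1 × $175 = $5,092.50
Subtotal: $75,257.00
Write-off: 16.3 × $175 = $2,852.50
Total: $75,257.00 − $2,852.50 = $72,404.50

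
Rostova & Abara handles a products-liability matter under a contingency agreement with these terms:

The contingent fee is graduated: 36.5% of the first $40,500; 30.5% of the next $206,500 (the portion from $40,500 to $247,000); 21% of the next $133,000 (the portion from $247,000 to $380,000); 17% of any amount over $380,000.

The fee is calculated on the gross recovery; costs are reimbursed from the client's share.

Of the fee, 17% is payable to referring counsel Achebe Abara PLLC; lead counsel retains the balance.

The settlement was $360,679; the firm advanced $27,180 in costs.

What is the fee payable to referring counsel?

Fee base is the gross recovery, $360,679; costs are reimbursed separately.
First $40,500 at 36.5% = $14,782.50
Next $206,500 at 30.5% = $62,982.50
Remaining $113,679 at 21% = $23,872.59
Fee: $14,782.50 + $62,982.50 + $23,872.59 = $101,637.59
Referral share: 17% of $101,637.59 = $17,278.39; lead counsel retains $101,637.59 − $17,278.39 = $84,359.20.

$17,278.39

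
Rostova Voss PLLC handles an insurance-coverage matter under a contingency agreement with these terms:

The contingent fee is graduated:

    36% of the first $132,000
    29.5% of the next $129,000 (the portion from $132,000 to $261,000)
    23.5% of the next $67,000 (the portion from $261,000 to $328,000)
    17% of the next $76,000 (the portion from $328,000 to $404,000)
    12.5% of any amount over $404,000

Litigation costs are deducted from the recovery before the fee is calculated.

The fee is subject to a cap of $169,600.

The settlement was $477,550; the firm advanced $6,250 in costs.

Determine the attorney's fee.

Fee base (net of costs): $477,550 − $6,250 = $471,300
First $132,000 at 36% = $47,520.00
Next $129,000 at 29.5% = $38,055.00
Next $67,000 at 23.5% = $15,745.00
Next $76,000 at 17% = $12,920.00
Remaining $67,300 at 12.5% = $8,412.50
Fee: $47,520.00 + $38,055.00 + $15,745.00 + $12,920.00 + $8,412.50 = $122,652.50
$122,652.50 is under the $169,600 cap.

$122,652.50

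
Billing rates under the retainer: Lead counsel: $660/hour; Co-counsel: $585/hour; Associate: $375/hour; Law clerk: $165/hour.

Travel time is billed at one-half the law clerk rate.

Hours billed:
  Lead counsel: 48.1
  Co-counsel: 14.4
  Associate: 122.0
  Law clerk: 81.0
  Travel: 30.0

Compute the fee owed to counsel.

Lead counsel: 48.1 × $660 = $31,746.00
Co-counsel: 14.4 × $585 = $8,424.00
Associate: 122.0 × $375 = $45,750.00
Law clerk: 81.0 × $165 = $13,365.00
Subtotal: $31,746.00 + $8,424.00 + $45,750.00 + $13,365.00 = $99,285.00
Travel: 30.0 × ($165 ÷ 2) = 30.0 × $82.50 = $2,475.00
Total: $99,285.00 + $2,475.00 = $101,760.00

$101,760.00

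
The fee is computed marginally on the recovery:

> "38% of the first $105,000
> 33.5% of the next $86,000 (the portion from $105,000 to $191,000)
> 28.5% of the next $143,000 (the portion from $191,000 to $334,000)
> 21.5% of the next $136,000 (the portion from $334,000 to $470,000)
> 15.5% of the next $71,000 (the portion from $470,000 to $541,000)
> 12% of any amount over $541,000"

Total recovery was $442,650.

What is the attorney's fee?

$132,824.75

First $105,000 at 38% = $39,900.00
Next $86,000 at 33.5% = $28,810.00
Next $143,000 at 28.5% = $40,755.00
Remaining $108,650 at 21.5% = $23,359.75
Fee: $39,900.00 + $28,810.00 + $40,755.00 + $23,359.75 = $132,824.75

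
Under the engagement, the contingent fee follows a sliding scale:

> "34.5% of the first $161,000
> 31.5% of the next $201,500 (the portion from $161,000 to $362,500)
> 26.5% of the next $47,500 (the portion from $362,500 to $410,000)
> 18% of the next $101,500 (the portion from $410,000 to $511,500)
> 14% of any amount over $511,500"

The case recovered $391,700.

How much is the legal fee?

$126,755.50

First $161,000 at 34.5% = $55,545.00
Next $201,500 at 31.5% = $63,472.50
Remaining $29,200 at 26.5% = $7,738.00
Fee: $55,545.00 + $63,472.50 + $7,738.00 = $126,755.50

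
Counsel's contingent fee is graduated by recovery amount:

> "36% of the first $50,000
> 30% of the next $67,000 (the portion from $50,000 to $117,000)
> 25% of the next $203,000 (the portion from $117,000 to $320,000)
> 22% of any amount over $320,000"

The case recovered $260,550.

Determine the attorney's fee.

First $50,000 at 36% = $18,000.00
Next $67,000 at 30% = $20,100.00
Remaining $143,550 at 25% = $35,887.50
Fee: $18,000.00 + $20,100.00 + $35,887.50 = $73,987.50

$73,987.50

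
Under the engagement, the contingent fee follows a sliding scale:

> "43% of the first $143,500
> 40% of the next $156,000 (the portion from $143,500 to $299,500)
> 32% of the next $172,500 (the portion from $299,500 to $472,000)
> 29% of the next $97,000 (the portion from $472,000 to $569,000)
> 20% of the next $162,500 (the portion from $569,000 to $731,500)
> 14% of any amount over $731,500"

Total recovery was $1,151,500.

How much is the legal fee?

$298,735.00

First $143,500 at 43% = $61,705.00
Next $156,000 at 40% = $62,400.00
Next $172,500 at 32% = $55,200.00
Next $97,000 at 29% = $28,130.00
Next $162,500 at 20% = $32,500.00
Remaining $420,000 at 14% = $58,800.00
Fee: $61,705.00 + $62,400.00 + $55,200.00 + $28,130.00 + $32,500.00 + $58,800.00 = $298,735.00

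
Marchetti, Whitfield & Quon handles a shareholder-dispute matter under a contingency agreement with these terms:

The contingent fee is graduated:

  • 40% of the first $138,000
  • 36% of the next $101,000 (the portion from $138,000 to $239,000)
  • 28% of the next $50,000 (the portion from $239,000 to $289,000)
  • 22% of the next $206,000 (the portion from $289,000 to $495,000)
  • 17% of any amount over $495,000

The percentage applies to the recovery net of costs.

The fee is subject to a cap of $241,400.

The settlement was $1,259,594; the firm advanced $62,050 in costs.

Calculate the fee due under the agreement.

Fee base (net of costs): $1,259,594 − $62,050 = $1,197,544
First $138,000 at 40% = $55,200.00
Next $101,000 at 36% = $36,360.00
Next $50,000 at 28% = $14,000.00
Next $206,000 at 22% = $45,320.00
Remaining $702,544 at 17% = $119,432.48
Fee: $55,200.00 + $36,360.00 + $14,000.00 + $45,320.00 + $119,432.48 = $270,312.48
$270,312.48 exceeds the $241,400 cap, so the fee is capped at $241,400.00.

$241,400.00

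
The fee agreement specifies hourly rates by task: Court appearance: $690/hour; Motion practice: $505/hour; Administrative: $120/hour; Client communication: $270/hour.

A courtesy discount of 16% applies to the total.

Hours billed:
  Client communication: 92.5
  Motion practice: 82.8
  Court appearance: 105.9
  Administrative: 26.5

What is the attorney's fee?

Court appearance: 105.9 × $690 = $73,071.00
Motion practice: 82.8 × $505 = $41,814.00
Administrative: 26.5 × $120 = $3,180.00
Client communication: 92.5 × $270 = $24,975.00
Subtotal: $143,040.00
Less 16% discount: −$22,886.40
Total: $143,040.00 − $22,886.40 = $120,153.60

$120,153.60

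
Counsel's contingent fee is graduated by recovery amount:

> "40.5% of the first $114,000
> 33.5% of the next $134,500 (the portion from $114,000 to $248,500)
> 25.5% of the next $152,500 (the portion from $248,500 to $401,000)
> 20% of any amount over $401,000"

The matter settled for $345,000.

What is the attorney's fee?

$115,835.00

First $114,000 at 40.5% = $46,170.00
Next $134,500 at 33.5% = $45,057.50
Remaining $96,500 at 25.5% = $24,607.50
Fee: $46,170.00 + $45,057.50 + $24,607.50 = $115,835.00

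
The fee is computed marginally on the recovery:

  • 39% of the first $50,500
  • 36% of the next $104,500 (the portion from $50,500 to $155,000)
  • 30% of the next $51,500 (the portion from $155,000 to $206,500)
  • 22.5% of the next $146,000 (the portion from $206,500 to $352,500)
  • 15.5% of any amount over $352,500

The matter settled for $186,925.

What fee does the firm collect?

First $50,500 at 39% = $19,695.00
Next $104,500 at 36% = $37,620.00
Remaining $31,925 at 30% = $9,577.50
Fee: $19,695.00 + $37,620.00 + $9,577.50 = $66,892.50

$66,892.50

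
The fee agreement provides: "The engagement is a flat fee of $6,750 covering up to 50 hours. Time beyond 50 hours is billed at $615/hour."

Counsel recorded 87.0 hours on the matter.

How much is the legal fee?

$29,505.00

Flat fee: $6,750.00
Excess hours: 87.0 − 50 = 37.0
Overrun: 37.0 × $615 = $22,755.00
Total: $6,750.00 + $22,755.00 = $29,505.00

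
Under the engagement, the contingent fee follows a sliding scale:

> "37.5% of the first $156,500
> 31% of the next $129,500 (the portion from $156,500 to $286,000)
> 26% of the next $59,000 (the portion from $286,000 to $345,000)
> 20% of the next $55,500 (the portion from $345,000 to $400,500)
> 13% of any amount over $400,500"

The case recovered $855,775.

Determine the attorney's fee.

First $156,500 at 37.5% = $58,687.50
Next $129,500 at 31% = $40,145.00
Next $59,000 at 26% = $15,340.00
Next $55,500 at 20% = $11,100.00
Remaining $455,275 at 13% = $59,185.75
Fee: $58,687.50 + $40,145.00 + $15,340.00 + $11,100.00 + $59,185.75 = $184,458.25

$184,458.25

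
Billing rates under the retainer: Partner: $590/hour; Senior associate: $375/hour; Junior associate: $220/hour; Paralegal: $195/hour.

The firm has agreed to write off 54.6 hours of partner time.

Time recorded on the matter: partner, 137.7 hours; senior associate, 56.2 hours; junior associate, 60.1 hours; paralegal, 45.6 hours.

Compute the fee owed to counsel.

Partner: 137.7 × $590 = $81,243.00
Senior associate: 56.2 × $375 = $21,075.00
Junior associate: 60.1 × $220 = $13,222.00
Paralegal: 45.6 × $195 = $8,892.00
Subtotal: $124,432.00
Write-off: 54.6 × $590 = $32,214.00
Total: $124,432.00 − $32,214.00 = $92,218.00

$92,218.00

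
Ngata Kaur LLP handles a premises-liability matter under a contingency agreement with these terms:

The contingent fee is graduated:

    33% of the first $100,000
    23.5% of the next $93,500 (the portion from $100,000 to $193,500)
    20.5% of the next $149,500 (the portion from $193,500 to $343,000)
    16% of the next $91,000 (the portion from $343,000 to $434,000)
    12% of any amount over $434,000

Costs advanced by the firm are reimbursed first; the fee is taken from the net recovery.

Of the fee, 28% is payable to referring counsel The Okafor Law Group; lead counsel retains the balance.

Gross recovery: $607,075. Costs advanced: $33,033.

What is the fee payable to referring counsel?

Fee base (net of costs): $607,075 − $33,033 = $574,042
First $100,000 at 33% = $33,000.00
Next $93,500 at 23.5% = $21,972.50
Next $149,500 at 20.5% = $30,647.50
Next $91,000 at 16% = $14,560.00
Remaining $140,042 at 12% = $16,805.04
Fee: $33,000.00 + $21,972.50 + $30,647.50 + $14,560.00 + $16,805.04 = $116,985.04
Referral share: 28% of $116,985.04 = $32,755.81; lead counsel retains $116,985.04 − $32,755.81 = $84,229.23.

$32,755.81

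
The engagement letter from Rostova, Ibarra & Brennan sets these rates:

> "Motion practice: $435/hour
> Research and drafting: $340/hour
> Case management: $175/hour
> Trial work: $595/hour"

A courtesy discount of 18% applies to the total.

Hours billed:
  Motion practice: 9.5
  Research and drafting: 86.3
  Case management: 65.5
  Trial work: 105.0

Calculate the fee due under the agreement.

$88,077.84

Motion practice: 9.5 × $435 = $4,132.50
Research and drafting: 86.3 × $340 = $29,342.00
Case management: 65.5 × $175 = $11,462.50
Trial work: 105.0 × $595 = $62,475.00
Subtotal: $107,412.00
Less 18% discount: −$19,334.16
Total: $107,412.00 − $19,334.16 = $88,077.84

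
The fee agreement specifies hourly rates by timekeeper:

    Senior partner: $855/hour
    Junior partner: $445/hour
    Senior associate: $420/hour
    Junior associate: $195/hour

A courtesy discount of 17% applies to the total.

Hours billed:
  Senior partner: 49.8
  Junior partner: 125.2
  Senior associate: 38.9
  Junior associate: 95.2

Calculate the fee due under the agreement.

$110,551.85

Senior partner: 49.8 × $855 = $42,579.00
Junior partner: 125.2 × $445 = $55,714.00
Senior associate: 38.9 × $420 = $16,338.00
Junior associate: 95.2 × $195 = $18,564.00
Subtotal: $133,195.00
Less 17% discount: −$22,643.15
Total: $133,195.00 − $22,643.15 = $110,551.85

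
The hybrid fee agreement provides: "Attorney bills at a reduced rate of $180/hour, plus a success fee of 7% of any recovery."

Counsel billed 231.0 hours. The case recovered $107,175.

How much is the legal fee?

Hourly: 231.0 × $180 = $41,580.00
Success fee: 7% of $107,175 = $7,502.25
Total: $41,580.00 + $7,502.25 = $49,082.25

$49,082.25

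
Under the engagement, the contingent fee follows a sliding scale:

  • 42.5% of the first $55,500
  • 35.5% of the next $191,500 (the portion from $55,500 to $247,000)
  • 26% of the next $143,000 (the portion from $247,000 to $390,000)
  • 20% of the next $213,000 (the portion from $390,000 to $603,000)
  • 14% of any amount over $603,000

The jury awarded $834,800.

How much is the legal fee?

First $55,500 at 42.5% = $23,587.50
Next $191,500 at 35.5% = $67,982.50
Next $143,000 at 26% = $37,180.00
Next $213,000 at 20% = $42,600.00
Remaining $231,800 at 14% = $32,452.00
Fee: $23,587.50 + $67,982.50 + $37,180.00 + $42,600.00 + $32,452.00 = $203,802.00

$203,802.00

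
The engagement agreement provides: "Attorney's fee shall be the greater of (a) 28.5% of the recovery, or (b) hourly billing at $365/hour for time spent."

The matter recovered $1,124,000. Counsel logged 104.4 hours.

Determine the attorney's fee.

$320,340.00

(a) 28.5% of $1,124,000 = $320,340.00
(b) 104.4 × $365 = $38,106.00
The greater is (a): $320,340.00.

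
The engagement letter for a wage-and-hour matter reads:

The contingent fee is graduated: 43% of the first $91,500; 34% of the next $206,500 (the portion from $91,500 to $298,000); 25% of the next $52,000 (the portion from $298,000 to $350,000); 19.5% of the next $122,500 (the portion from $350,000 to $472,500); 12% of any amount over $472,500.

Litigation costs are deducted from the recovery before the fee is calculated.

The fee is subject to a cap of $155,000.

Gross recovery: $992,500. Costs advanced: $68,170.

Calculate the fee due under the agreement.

$155,000.00

Fee base (net of costs): $992,500 − $68,170 = $924,330
First $91,500 at 43% = $39,345.00
Next $206,500 at 34% = $70,210.00
Next $52,000 at 25% = $13,000.00
Next $122,500 at 19.5% = $23,887.50
Remaining $451,830 at 12% = $54,219.60
Fee: $39,345.00 + $70,210.00 + $13,000.00 + $23,887.50 + $54,219.60 = $200,662.10
$200,662.10 exceeds the $155,000 cap, so the fee is capped at $155,000.00.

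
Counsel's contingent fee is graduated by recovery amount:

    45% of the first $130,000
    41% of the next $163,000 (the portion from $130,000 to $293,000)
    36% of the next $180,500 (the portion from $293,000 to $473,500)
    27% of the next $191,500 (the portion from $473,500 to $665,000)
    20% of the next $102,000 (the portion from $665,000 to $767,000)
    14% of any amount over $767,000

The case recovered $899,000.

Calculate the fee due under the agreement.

$280,895.00

First $130,000 at 45% = $58,500.00
Next $163,000 at 41% = $66,830.00
Next $180,500 at 36% = $64,980.00
Next $191,500 at 27% = $51,705.00
Next $102,000 at 20% = $20,400.00
Remaining $132,000 at 14% = $18,480.00
Fee: $58,500.00 + $66,830.00 + $64,980.00 + $51,705.00 + $20,400.00 + $18,480.00 = $280,895.00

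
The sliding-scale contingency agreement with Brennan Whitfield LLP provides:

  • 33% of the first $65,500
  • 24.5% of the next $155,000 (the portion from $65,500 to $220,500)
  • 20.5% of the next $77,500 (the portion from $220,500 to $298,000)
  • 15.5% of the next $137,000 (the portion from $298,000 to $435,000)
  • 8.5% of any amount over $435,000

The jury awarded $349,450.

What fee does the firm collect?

$83,452.25

First $65,500 at 33% = $21,615.00
Next $155,000 at 24.5% = $37,975.00
Next $77,500 at 20.5% = $15,887.50
Remaining $51,450 at 15.5% = $7,974.75
Fee: $21,615.00 + $37,975.00 + $15,887.50 + $7,974.75 = $83,452.25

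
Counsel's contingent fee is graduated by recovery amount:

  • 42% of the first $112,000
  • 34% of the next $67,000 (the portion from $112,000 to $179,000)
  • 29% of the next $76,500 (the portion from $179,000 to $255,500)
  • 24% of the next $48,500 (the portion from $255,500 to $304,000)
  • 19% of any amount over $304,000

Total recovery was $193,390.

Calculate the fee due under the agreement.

First $112,000 at 42% = $47,040.00
Next $67,000 at 34% = $22,780.00
Remaining $14,390 at 29% = $4,173.10
Fee: $47,040.00 + $22,780.00 + $4,173.10 = $73,993.10

$73,993.10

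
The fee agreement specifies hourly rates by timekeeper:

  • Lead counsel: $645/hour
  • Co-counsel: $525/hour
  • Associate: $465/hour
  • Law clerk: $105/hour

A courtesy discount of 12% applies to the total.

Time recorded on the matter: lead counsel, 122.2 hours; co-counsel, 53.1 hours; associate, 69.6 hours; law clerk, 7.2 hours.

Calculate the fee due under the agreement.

$123,038.52

Lead counsel: 122.2 × $645 = $78,819.00
Co-counsel: 53.1 × $525 = $27,877.50
Associate: 69.6 × $465 = $32,364.00
Law clerk: 7.2 × $105 = $756.00
Subtotal: $139,816.50
Less 12% discount: −$16,777.98
Total: $139,816.50 − $16,777.98 = $123,038.52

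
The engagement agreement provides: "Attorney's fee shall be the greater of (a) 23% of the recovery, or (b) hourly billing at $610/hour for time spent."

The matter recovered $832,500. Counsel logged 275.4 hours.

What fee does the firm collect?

(a) 23% of $832,500 = $191,475.00
(b) 275.4 × $610 = $167,994.00
The greater is (a): $191,475.00.

$191,475.00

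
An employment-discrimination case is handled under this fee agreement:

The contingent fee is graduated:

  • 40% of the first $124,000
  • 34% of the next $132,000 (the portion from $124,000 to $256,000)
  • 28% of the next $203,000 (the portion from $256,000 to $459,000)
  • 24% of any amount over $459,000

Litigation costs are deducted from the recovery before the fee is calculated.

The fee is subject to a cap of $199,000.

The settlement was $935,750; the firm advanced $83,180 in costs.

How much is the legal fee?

$199,000.00

Fee base (net of costs): $935,750 − $83,180 = $852,570
First $124,000 at 40% = $49,600.00
Next $132,000 at 34% = $44,880.00
Next $203,000 at 28% = $56,840.00
Remaining $393,570 at 24% = $94,456.80
Fee: $49,600.00 + $44,880.00 + $56,840.00 + $94,456.80 = $245,776.80
$245,776.80 exceeds the $199,000 cap, so the fee is capped at $199,000.00.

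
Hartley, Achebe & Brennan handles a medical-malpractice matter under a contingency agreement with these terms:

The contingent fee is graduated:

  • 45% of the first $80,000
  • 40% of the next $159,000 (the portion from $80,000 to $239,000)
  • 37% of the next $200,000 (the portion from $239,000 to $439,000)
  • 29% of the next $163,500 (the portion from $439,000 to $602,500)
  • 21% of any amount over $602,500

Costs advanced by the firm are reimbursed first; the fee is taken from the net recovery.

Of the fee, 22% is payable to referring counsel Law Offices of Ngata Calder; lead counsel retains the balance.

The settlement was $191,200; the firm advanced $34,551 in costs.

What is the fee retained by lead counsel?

$51,994.49

Fee base (net of costs): $191,200 − $34,551 = $156,649
First $80,000 at 45% = $36,000.00
Remaining $76,649 at 40% = $30,659.60
Fee: $36,000.00 + $30,659.60 = $66,659.60
Referral share: 22% of $66,659.60 = $14,665.11; lead counsel retains $66,659.60 − $14,665.11 = $51,994.49.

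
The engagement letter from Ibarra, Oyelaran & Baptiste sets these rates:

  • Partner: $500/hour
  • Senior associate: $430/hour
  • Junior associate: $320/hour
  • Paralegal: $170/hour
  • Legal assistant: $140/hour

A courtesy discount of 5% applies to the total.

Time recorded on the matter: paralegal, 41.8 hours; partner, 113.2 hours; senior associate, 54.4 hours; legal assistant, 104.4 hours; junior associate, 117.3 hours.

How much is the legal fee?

$132,287.50

Partner: 113.2 × $500 = $56,600.00
Senior associate: 54.4 × $430 = $23,392.00
Junior associate: 117.3 × $320 = $37,536.00
Paralegal: 41.8 × $170 = $7,106.00
Legal assistant: 104.4 × $140 = $14,616.00
Subtotal: $139,250.00
Less 5% discount: −$6,962.50
Total: $139,250.00 − $6,962.50 = $132,287.50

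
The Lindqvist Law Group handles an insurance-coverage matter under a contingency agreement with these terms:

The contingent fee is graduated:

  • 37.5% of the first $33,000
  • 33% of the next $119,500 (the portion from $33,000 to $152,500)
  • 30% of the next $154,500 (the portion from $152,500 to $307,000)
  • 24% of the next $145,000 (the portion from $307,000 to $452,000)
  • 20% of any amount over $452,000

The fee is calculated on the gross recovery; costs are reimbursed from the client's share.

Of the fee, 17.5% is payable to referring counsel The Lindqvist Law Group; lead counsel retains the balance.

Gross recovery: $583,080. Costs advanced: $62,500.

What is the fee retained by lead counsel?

$131,320.20

Fee base is the gross recovery, $583,080; costs are reimbursed separately.
First $33,000 at 37.5% = $12,375.00
Next $119,500 at 33% = $39,435.00
Next $154,500 at 30% = $46,350.00
Next $145,000 at 24% = $34,800.00
Remaining $131,080 at 20% = $26,216.00
Fee: $12,375.00 + $39,435.00 + $46,350.00 + $34,800.00 + $26,216.00 = $159,176.00
Referral share: 17.5% of $159,176.00 = $27,855.80; lead counsel retains $159,176.00 − $27,855.80 = $131,320.20.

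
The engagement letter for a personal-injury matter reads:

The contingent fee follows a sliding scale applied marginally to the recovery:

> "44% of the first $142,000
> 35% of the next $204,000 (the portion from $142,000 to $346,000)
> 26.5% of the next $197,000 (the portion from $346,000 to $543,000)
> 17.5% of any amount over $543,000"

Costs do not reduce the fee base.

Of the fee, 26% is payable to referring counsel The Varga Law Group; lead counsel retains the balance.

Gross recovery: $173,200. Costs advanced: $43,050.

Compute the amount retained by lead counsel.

Fee base is the gross recovery, $173,200; costs are reimbursed separately.
First $142,000 at 44% = $62,480.00
Remaining $31,200 at 35% = $10,920.00
Fee: $62,480.00 + $10,920.00 = $73,400.00
Referral share: 26% of $73,400.00 = $19,084.00; lead counsel retains $73,400.00 − $19,084.00 = $54,316.00.

$54,316.00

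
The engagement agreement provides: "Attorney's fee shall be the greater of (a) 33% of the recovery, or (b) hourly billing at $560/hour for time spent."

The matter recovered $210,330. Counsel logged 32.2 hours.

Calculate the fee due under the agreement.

$69,408.90

(a) 33% of $210,330 = $69,408.90
(b) 32.2 × $560 = $18,032.00
The greater is (a): $69,408.90.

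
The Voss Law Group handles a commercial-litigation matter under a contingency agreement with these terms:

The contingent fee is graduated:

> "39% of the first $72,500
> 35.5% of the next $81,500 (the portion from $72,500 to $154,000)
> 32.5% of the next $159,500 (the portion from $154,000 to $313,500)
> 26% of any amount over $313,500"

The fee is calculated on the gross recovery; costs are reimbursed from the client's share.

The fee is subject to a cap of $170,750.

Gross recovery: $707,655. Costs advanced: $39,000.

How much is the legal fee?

Fee base is the gross recovery, $707,655; costs are reimbursed separately.
First $72,500 at 39% = $28,275.00
Next $81,500 at 35.5% = $28,932.50
Next $159,500 at 32.5% = $51,837.50
Remaining $394,155 at 26% = $102,480.30
Fee: $28,275.00 + $28,932.50 + $51,837.50 + $102,480.30 = $211,525.30
$211,525.30 exceeds the $170,750 cap, so the fee is capped at $170,750.00.

$170,750.00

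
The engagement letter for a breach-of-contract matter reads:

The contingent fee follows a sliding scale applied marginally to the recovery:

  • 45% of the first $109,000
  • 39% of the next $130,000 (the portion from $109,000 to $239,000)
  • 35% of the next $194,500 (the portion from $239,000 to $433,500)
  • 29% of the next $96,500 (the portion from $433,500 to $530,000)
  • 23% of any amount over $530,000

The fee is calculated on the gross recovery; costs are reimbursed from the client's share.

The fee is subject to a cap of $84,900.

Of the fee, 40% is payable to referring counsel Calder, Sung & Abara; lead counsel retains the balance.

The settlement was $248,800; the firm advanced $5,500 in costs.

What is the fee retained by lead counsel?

Fee base is the gross recovery, $248,800; costs are reimbursed separately.
First $109,000 at 45% = $49,050.00
Next $130,000 at 39% = $50,700.00
Remaining $9,800 at 35% = $3,430.00
Fee: $49,050.00 + $50,700.00 + $3,430.00 = $103,180.00
$103,180.00 exceeds the $84,900 cap, so the fee is capped at $84,900.00.
Referral share: 40% of $84,900.00 = $33,960.00; lead counsel retains $84,900.00 − $33,960.00 = $50,940.00.

$50,940.00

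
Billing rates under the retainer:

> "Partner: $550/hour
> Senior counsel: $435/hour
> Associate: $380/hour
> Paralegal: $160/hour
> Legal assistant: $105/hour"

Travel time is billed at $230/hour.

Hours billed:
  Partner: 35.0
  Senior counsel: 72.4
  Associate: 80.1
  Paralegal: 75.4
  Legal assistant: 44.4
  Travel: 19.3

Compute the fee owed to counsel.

$102,347.00

Partner: 35.0 × $550 = $19,250.00
Senior counsel: 72.4 × $435 = $31,494.00
Associate: 80.1 × $380 = $30,438.00
Paralegal: 75.4 × $160 = $12,064.00
Legal assistant: 44.4 × $105 = $4,662.00
Subtotal: $19,250.00 + $31,494.00 + $30,438.00 + $12,064.00 + $4,662.00 = $97,908.00
Travel: 19.3 × $230 = $4,439.00
Total: $97,908.00 + $4,439.00 = $102,347.00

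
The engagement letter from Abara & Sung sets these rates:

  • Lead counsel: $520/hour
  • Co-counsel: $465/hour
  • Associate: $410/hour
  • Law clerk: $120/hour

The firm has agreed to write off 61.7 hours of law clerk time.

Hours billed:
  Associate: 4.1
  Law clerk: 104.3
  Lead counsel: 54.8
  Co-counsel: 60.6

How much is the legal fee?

$63,468.00

Lead counsel: 54.8 × $520 = $28,496.00
Co-counsel: 60.6 × $465 = $28,179.00
Associate: 4.1 × $410 = $1,681.00
Law clerk: 104.3 × $120 = $12,516.00
Subtotal: $70,872.00
Write-off: 61.7 × $120 = $7,404.00
Total: $70,872.00 − $7,404.00 = $63,468.00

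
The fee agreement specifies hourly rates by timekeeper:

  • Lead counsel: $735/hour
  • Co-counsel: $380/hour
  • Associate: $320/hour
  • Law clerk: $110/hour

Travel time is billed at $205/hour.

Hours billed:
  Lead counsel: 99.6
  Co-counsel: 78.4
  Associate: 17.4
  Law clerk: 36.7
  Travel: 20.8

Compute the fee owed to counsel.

Lead counsel: 99.6 × $735 = $73,206.00
Co-counsel: 78.4 × $380 = $29,792.00
Associate: 17.4 × $320 = $5,568.00
Law clerk: 36.7 × $110 = $4,037.00
Subtotal: $73,206.00 + $29,792.00 + $5,568.00 + $4,037.00 = $112,603.00
Travel: 20.8 × $205 = $4,264.00
Total: $112,603.00 + $4,264.00 = $116,867.00

$116,867.00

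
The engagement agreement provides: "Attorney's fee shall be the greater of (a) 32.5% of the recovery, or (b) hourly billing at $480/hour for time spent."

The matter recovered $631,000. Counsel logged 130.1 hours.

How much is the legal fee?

$205,075.00

(a) 32.5% of $631,000 = $205,075.00
(b) 130.1 × $480 = $62,448.00
The greater is (a): $205,075.00.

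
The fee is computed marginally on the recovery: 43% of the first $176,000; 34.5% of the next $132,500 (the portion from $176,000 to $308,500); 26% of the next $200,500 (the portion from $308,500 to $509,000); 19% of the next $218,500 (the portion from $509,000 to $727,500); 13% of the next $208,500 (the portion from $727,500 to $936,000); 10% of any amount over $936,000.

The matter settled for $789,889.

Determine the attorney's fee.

$223,148.07

First $176,000 at 43% = $75,680.00
Next $132,500 at 34.5% = $45,712.50
Next $200,500 at 26% = $52,130.00
Next $218,500 at 19% = $41,515.00
Remaining $62,389 at 13% = $8,110.57
Fee: $75,680.00 + $45,712.50 + $52,130.00 + $41,515.00 + $8,110.57 = $223,148.07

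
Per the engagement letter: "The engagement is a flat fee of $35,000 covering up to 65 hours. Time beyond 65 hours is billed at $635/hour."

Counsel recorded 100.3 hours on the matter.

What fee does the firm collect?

Flat fee: $35,000.00
Excess hours: 100.3 − 65 = 35.3
Overrun: 35.3 × $635 = $22,415.50
Total: $35,000.00 + $22,415.50 = $57,415.50

$57,415.50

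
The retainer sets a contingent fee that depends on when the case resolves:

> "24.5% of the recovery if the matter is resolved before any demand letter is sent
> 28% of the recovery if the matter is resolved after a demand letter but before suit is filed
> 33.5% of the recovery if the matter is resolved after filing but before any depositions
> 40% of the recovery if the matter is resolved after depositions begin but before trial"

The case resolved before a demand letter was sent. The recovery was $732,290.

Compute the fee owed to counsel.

$179,411.05

The matter resolved before a demand letter was sent, so the 24.5% rate applies.
$732,290 × 24.5% = $179,411.05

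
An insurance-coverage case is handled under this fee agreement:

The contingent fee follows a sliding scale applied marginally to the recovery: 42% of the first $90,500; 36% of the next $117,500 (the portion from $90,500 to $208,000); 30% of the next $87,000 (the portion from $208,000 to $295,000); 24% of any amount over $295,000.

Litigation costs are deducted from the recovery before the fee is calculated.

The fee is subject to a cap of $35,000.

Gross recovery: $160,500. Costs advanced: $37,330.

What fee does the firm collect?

Fee base (net of costs): $160,500 − $37,330 = $123,170
First $90,500 at 42% = $38,010.00
Remaining $32,670 at 36% = $11,761.20
Fee: $38,010.00 + $11,761.20 = $49,771.20
$49,771.20 exceeds the $35,000 cap, so the fee is capped at $35,000.00.

$35,000.00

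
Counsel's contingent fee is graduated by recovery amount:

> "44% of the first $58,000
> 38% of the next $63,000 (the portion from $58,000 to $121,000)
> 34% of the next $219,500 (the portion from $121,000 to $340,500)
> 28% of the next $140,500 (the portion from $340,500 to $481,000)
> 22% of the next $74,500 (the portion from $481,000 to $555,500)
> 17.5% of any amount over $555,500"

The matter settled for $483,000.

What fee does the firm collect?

$163,870.00

First $58,000 at 44% = $25,520.00
Next $63,000 at 38% = $23,940.00
Next $219,500 at 34% = $74,630.00
Next $140,500 at 28% = $39,340.00
Remaining $2,000 at 22% = $440.00
Fee: $25,520.00 + $23,940.00 + $74,630.00 + $39,340.00 + $440.00 = $163,870.00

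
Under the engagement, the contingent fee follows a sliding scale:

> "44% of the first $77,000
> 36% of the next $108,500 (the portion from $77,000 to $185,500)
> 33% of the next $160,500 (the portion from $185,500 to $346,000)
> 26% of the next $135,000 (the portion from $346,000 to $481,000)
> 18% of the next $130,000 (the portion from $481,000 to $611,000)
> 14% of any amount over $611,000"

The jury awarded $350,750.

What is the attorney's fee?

$127,140.00

First $77,000 at 44% = $33,880.00
Next $108,500 at 36% = $39,060.00
Next $160,500 at 33% = $52,965.00
Remaining $4,750 at 26% = $1,235.00
Fee: $33,880.00 + $39,060.00 + $52,965.00 + $1,235.00 = $127,140.00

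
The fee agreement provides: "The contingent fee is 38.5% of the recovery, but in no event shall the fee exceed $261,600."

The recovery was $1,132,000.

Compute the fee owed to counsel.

$261,600.00

38.5% of $1,132,000 = $435,820.00
That exceeds the $261,600 cap, so the fee is capped at $261,600.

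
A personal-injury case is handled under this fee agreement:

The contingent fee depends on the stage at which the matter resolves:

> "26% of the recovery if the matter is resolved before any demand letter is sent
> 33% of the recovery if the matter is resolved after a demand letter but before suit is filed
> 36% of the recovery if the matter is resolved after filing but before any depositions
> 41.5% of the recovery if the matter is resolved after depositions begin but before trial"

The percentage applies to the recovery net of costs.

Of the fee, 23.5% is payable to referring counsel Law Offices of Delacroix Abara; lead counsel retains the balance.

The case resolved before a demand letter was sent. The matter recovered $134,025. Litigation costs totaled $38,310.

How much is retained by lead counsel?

Fee base (net of costs): $134,025 − $38,310 = $95,715
The matter resolved before a demand letter was sent, so the 26% rate applies.
$95,715 × 26% = $24,885.90
Referral share: 23.5% of $24,885.90 = $5,848.19; lead counsel retains $24,885.90 − $5,848.19 = $19,037.71.

$19,037.71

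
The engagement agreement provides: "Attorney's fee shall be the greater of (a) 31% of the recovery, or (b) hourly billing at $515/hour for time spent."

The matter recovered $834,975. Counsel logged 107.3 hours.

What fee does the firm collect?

$258,842.25

(a) 31% of $834,975 = $258,842.25
(b) 107.3 × $515 = $55,259.50
The greater is (a): $258,842.25.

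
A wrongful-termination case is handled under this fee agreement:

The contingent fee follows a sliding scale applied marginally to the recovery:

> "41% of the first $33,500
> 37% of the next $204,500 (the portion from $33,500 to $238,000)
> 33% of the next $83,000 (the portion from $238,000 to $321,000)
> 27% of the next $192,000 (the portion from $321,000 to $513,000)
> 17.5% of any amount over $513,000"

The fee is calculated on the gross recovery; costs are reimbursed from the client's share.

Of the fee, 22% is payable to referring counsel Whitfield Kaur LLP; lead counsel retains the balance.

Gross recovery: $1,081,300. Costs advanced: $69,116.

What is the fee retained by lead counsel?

Fee base is the gross recovery, $1,081,300; costs are reimbursed separately.
First $33,500 at 41% = $13,735.00
Next $204,500 at 37% = $75,665.00
Next $83,000 at 33% = $27,390.00
Next $192,000 at 27% = $51,840.00
Remaining $568,300 at 17.5% = $99,452.50
Fee: $13,735.00 + $75,665.00 + $27,390.00 + $51,840.00 + $99,452.50 = $268,082.50
Referral share: 22% of $268,082.50 = $58,978.15; lead counsel retains $268,082.50 − $58,978.15 = $209,104.35.

$209,104.35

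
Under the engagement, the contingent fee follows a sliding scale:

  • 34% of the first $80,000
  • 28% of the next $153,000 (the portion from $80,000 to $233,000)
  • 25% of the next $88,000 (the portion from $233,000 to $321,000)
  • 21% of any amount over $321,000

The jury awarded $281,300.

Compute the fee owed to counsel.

First $80,000 at 34% = $27,200.00
Next $153,000 at 28% = $42,840.00
Remaining $48,300 at 25% = $12,075.00
Fee: $27,200.00 + $42,840.00 + $12,075.00 = $82,115.00

$82,115.00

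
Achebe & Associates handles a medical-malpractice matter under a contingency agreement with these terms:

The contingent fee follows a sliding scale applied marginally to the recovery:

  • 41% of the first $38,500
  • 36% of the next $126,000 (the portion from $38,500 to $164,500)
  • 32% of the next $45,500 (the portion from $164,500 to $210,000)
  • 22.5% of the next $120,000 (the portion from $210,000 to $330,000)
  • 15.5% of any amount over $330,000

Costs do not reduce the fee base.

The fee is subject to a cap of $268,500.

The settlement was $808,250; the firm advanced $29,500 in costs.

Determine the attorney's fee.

Fee base is the gross recovery, $808,250; costs are reimbursed separately.
First $38,500 at 41% = $15,785.00
Next $126,000 at 36% = $45,360.00
Next $45,500 at 32% = $14,560.00
Next $120,000 at 22.5% = $27,000.00
Remaining $478,250 at 15.5% = $74,128.75
Fee: $15,785.00 + $45,360.00 + $14,560.00 + $27,000.00 + $74,128.75 = $176,833.75
$176,833.75 is under the $268,500 cap.

$176,833.75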